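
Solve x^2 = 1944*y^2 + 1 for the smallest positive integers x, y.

First expand sqrt(1944) as a continued fraction. With x_i = (sqrt(1944) + m_i)/d_i and (m_0, d_0) = (0, 1): a_0 = floor(sqrt(1944)) = 44, since 44^2 = 1936 <= 1944 < 2025 = 45^2.
Iterate m_{i+1} = d_i*a_i - m_i, d_{i+1} = (1944 - m_{i+1}^2)/d_i, a_{i+1} = floor((a_0 + m_{i+1})/d_{i+1}):
  m_1 = 1*44 - 0 = 44, d_1 = (1944 - 44^2)/1 = 8/1 = 8, a_1 = floor((44 + 44)/8) = 11.
  m_2 = 8*11 - 44 = 44, d_2 = (1944 - 44^2)/8 = 8/8 = 1, a_2 = floor((44 + 44)/1) = 88.
  m_3 = 1*88 - 44 = 44, d_3 = (1944 - 44^2)/1 = 8/1 = 8: (m_3, d_3) = (m_1, d_1) = (44, 8), so from here the quotients repeat a_1, a_2; the period length is 2.
So sqrt(1944) = [44; (11, 88)] with period length k = 2.
k is even, so the fundamental solution of x^2 - 1944y^2 = 1 is (p_{k-1}, q_{k-1}) = (p_1, q_1); compute convergents through index 1.
Convergents (p_i = a_i*p_{i-1} + p_{i-2}, q_i = a_i*q_{i-1} + q_{i-2} with p_{-2}=0, p_{-1}=1, q_{-2}=1, q_{-1}=0):
  i=0: a_0=44, p_0 = 44*1 + 0 = 44, q_0 = 44*0 + 1 = 1.
  i=1: a_1=11, p_1 = 11*44 + 1 = 485, q_1 = 11*1 + 0 = 11.
Check: 485^2 - 1944*11^2 = 235225 - 235224 = 1, so (x, y) = (485, 11) solves the equation, and by the theorem it is the least positive solution.

(x, y) = (485, 11)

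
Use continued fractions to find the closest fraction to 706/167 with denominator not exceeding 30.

93/22

Expand x = 706/167 as a continued fraction with the Euclidean algorithm:
  706 = 4*167 + 38, so a_0 = 4.
  167 = 4*38 + 15, so a_1 = 4.
  38 = 2*15 + 8, so a_2 = 2.
  15 = 1*8 + 7, so a_3 = 1.
  8 = 1*7 + 1, so a_4 = 1.
  7 = 7*1 + 0, so a_5 = 7.
so x = [4; 4, 2, 1, 1, 7].
Convergents (p_i = a_i*p_{i-1} + p_{i-2}, q_i = a_i*q_{i-1} + q_{i-2} with p_{-2}=0, p_{-1}=1, q_{-2}=1, q_{-1}=0), until the denominator exceeds 30:
  i=0: a_0=4, p_0 = 4*1 + 0 = 4, q_0 = 4*0 + 1 = 1.
  i=1: a_1=4, p_1 = 4*4 + 1 = 17, q_1 = 4*1 + 0 = 4.
  i=2: a_2=2, p_2 = 2*17 + 4 = 38, q_2 = 2*4 + 1 = 9.
  i=3: a_3=1, p_3 = 1*38 + 17 = 55, q_3 = 1*9 + 4 = 13.
  i=4: a_4=1, p_4 = 1*55 + 38 = 93, q_4 = 1*13 + 9 = 22.
  i=5: a_5=7, p_5 = 7*93 + 55 = 706, q_5 = 7*22 + 13 = 167.
q_5 = 167 > 30, so the last convergent with denominator <= 30 is p_4/q_4 = 93/22.
The closest fraction with denominator <= 30 is either p_4/q_4 or the intermediate fraction (k*p_4 + p_3)/(k*q_4 + q_3) with the largest k >= 1 whose denominator stays <= 30; these approach x as k grows, and every other convergent or intermediate fraction in range is farther away.
Largest k: floor((30 - q_3)/q_4) = floor((30 - 13)/22) = 0.
Since k = 0, no intermediate fraction beyond p_4/q_4 has denominator <= 30, so the convergent 93/22 is the closest (its error is |706*22 - 93*167|/(167*22) = 1/3674).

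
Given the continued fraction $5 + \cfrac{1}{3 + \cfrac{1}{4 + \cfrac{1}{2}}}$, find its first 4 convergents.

5/1, 16/3, 69/13, 154/29

Using the convergent recurrence p_i = a_i*p_{i-1} + p_{i-2}, q_i = a_i*q_{i-1} + q_{i-2} with p_{-2}=0, p_{-1}=1, q_{-2}=1, q_{-1}=0:
  i=0: a_0=5, p_0 = 5*1 + 0 = 5, q_0 = 5*0 + 1 = 1.
  i=1: a_1=3, p_1 = 3*5 + 1 = 16, q_1 = 3*1 + 0 = 3.
  i=2: a_2=4, p_2 = 4*16 + 5 = 69, q_2 = 4*3 + 1 = 13.
  i=3: a_3=2, p_3 = 2*69 + 16 = 154, q_3 = 2*13 + 3 = 29.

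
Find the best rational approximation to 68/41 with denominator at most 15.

5/3

Expand x = 68/41 as a continued fraction with the Euclidean algorithm:
  68 = 1*41 + 27, so a_0 = 1.
  41 = 1*27 + 14, so a_1 = 1.
  27 = 1*14 + 13, so a_2 = 1.
  14 = 1*13 + 1, so a_3 = 1.
  13 = 13*1 + 0, so a_4 = 13.
so x = [1; 1, 1, 1, 13].
Convergents (p_i = a_i*p_{i-1} + p_{i-2}, q_i = a_i*q_{i-1} + q_{i-2} with p_{-2}=0, p_{-1}=1, q_{-2}=1, q_{-1}=0), until the denominator exceeds 15:
  i=0: a_0=1, p_0 = 1*1 + 0 = 1, q_0 = 1*0 + 1 = 1.
  i=1: a_1=1, p_1 = 1*1 + 1 = 2, q_1 = 1*1 + 0 = 1.
  i=2: a_2=1, p_2 = 1*2 + 1 = 3, q_2 = 1*1 + 1 = 2.
  i=3: a_3=1, p_3 = 1*3 + 2 = 5, q_3 = 1*2 + 1 = 3.
  i=4: a_4=13, p_4 = 13*5 + 3 = 68, q_4 = 13*3 + 2 = 41.
q_4 = 41 > 15, so the last convergent with denominator <= 15 is p_3/q_3 = 5/3.
The closest fraction with denominator <= 15 is either p_3/q_3 or the intermediate fraction (k*p_3 + p_2)/(k*q_3 + q_2) with the largest k >= 1 whose denominator stays <= 15; these approach x as k grows, and every other convergent or intermediate fraction in range is farther away.
Largest k: floor((15 - q_2)/q_3) = floor((15 - 2)/3) = 4.
That gives (4*5 + 3)/(4*3 + 2) = 23/14.
Compare the errors: |x - 5/3| = |68*3 - 5*41|/(41*3) = 1/123, and |x - 23/14| = |68*14 - 23*41|/(41*14) = 9/574.
Cross-multiplying, 1*574 = 574 < 1107 = 9*123, so 1/123 is smaller: the convergent 5/3 is closer to x than 23/14.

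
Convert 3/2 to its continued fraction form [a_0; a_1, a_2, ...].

Run the Euclidean algorithm on 3 and 2; the successive quotients are the partial quotients a_0, a_1, ... (each step inverts the fractional part left over by the previous one):
  3 = 1*2 + 1, so a_0 = 1.
  2 = 2*1 + 0, so a_1 = 2.
The remainder reaches 0 after 2 divisions, so the expansion has 2 partial quotients, read off in order.

[1; 2]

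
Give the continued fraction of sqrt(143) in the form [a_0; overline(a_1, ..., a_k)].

Write x_i = (sqrt(143) + m_i)/d_i with (m_0, d_0) = (0, 1). a_0 = floor(sqrt(143)) = 11, since 11^2 = 121 <= 143 < 144 = 12^2.
Iterate m_{i+1} = d_i*a_i - m_i, d_{i+1} = (143 - m_{i+1}^2)/d_i, a_{i+1} = floor((a_0 + m_{i+1})/d_{i+1}):
  m_1 = 1*11 - 0 = 11, d_1 = (143 - 11^2)/1 = 22/1 = 22, a_1 = floor((11 + 11)/22) = 1.
  m_2 = 22*1 - 11 = 11, d_2 = (143 - 11^2)/22 = 22/22 = 1, a_2 = floor((11 + 11)/1) = 22.
  m_3 = 1*22 - 11 = 11, d_3 = (143 - 11^2)/1 = 22/1 = 22: (m_3, d_3) = (m_1, d_1) = (11, 22), so from here the quotients repeat a_1, a_2; the period length is 2.
Hence the expansion of sqrt(143) is a_0 = 11 followed by the repeating block 1, 22 (period 2).

[11; overline(1, 22)]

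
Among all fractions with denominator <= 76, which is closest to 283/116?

Expand x = 283/116 as a continued fraction with the Euclidean algorithm:
  283 = 2*116 + 51, so a_0 = 2.
  116 = 2*51 + 14, so a_1 = 2.
  51 = 3*14 + 9, so a_2 = 3.
  14 = 1*9 + 5, so a_3 = 1.
  9 = 1*5 + 4, so a_4 = 1.
  5 = 1*4 + 1, so a_5 = 1.
  4 = 4*1 + 0, so a_6 = 4.
so x = [2; 2, 3, 1, 1, 1, 4].
Convergents (p_i = a_i*p_{i-1} + p_{i-2}, q_i = a_i*q_{i-1} + q_{i-2} with p_{-2}=0, p_{-1}=1, q_{-2}=1, q_{-1}=0), until the denominator exceeds 76:
  i=0: a_0=2, p_0 = 2*1 + 0 = 2, q_0 = 2*0 + 1 = 1.
  i=1: a_1=2, p_1 = 2*2 + 1 = 5, q_1 = 2*1 + 0 = 2.
  i=2: a_2=3, p_2 = 3*5 + 2 = 17, q_2 = 3*2 + 1 = 7.
  i=3: a_3=1, p_3 = 1*17 + 5 = 22, q_3 = 1*7 + 2 = 9.
  i=4: a_4=1, p_4 = 1*22 + 17 = 39, q_4 = 1*9 + 7 = 16.
  i=5: a_5=1, p_5 = 1*39 + 22 = 61, q_5 = 1*16 + 9 = 25.
  i=6: a_6=4, p_6 = 4*61 + 39 = 283, q_6 = 4*25 + 16 = 116.
q_6 = 116 > 76, so the last convergent with denominator <= 76 is p_5/q_5 = 61/25.
The closest fraction with denominator <= 76 is either p_5/q_5 or the intermediate fraction (k*p_5 + p_4)/(k*q_5 + q_4) with the largest k >= 1 whose denominator stays <= 76; these approach x as k grows, and every other convergent or intermediate fraction in range is farther away.
Largest k: floor((76 - q_4)/q_5) = floor((76 - 16)/25) = 2.
That gives (2*61 + 39)/(2*25 + 16) = 161/66.
Compare the errors: |x - 61/25| = |283*25 - 61*116|/(116*25) = 1/2900, and |x - 161/66| = |283*66 - 161*116|/(116*66) = 2/7656.
Cross-multiplying, 2*2900 = 5800 < 7656 = 1*7656, so 2/7656 is smaller: the intermediate fraction 161/66 is closer to x than 61/25.

161/66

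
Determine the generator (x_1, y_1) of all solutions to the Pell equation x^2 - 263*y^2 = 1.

First expand sqrt(263) as a continued fraction. With x_i = (sqrt(263) + m_i)/d_i and (m_0, d_0) = (0, 1): a_0 = floor(sqrt(263)) = 16, since 16^2 = 256 <= 263 < 289 = 17^2.
Iterate m_{i+1} = d_i*a_i - m_i, d_{i+1} = (263 - m_{i+1}^2)/d_i, a_{i+1} = floor((a_0 + m_{i+1})/d_{i+1}):
  m_1 = 1*16 - 0 = 16, d_1 = (263 - 16^2)/1 = 7/1 = 7, a_1 = floor((16 + 16)/7) = 4.
  m_2 = 7*4 - 16 = 12, d_2 = (263 - 12^2)/7 = 119/7 = 17, a_2 = floor((16 + 12)/17) = 1.
  m_3 = 17*1 - 12 = 5, d_3 = (263 - 5^2)/17 = 238/17 = 14, a_3 = floor((16 + 5)/14) = 1.
  m_4 = 14*1 - 5 = 9, d_4 = (263 - 9^2)/14 = 182/14 = 13, a_4 = floor((16 + 9)/13) = 1.
  m_5 = 13*1 - 9 = 4, d_5 = (263 - 4^2)/13 = 247/13 = 19, a_5 = floor((16 + 4)/19) = 1.
  m_6 = 19*1 - 4 = 15, d_6 = (263 - 15^2)/19 = 38/19 = 2, a_6 = floor((16 + 15)/2) = 15.
  m_7 = 2*15 - 15 = 15, d_7 = (263 - 15^2)/2 = 38/2 = 19, a_7 = floor((16 + 15)/19) = 1.
  m_8 = 19*1 - 15 = 4, d_8 = (263 - 4^2)/19 = 247/19 = 13, a_8 = floor((16 + 4)/13) = 1.
  m_9 = 13*1 - 4 = 9, d_9 = (263 - 9^2)/13 = 182/13 = 14, a_9 = floor((16 + 9)/14) = 1.
  m_10 = 14*1 - 9 = 5, d_10 = (263 - 5^2)/14 = 238/14 = 17, a_10 = floor((16 + 5)/17) = 1.
  m_11 = 17*1 - 5 = 12, d_11 = (263 - 12^2)/17 = 119/17 = 7, a_11 = floor((16 + 12)/7) = 4.
  m_12 = 7*4 - 12 = 16, d_12 = (263 - 16^2)/7 = 7/7 = 1, a_12 = floor((16 + 16)/1) = 32.
  m_13 = 1*32 - 16 = 16, d_13 = (263 - 16^2)/1 = 7/1 = 7: (m_13, d_13) = (m_1, d_1) = (16, 7), so from here the quotients repeat a_1, ..., a_12; the period length is 12.
So sqrt(263) = [16; (4, 1, 1, 1, 1, 15, 1, 1, 1, 1, 4, 32)] with period length k = 12.
k is even, so the fundamental solution of x^2 - 263y^2 = 1 is (p_{k-1}, q_{k-1}) = (p_11, q_11); compute convergents through index 11.
Convergents (p_i = a_i*p_{i-1} + p_{i-2}, q_i = a_i*q_{i-1} + q_{i-2} with p_{-2}=0, p_{-1}=1, q_{-2}=1, q_{-1}=0):
  i=0: a_0=16, p_0 = 16*1 + 0 = 16, q_0 = 16*0 + 1 = 1.
  i=1: a_1=4, p_1 = 4*16 + 1 = 65, q_1 = 4*1 + 0 = 4.
  i=2: a_2=1, p_2 = 1*65 + 16 = 81, q_2 = 1*4 + 1 = 5.
  i=3: a_3=1, p_3 = 1*81 + 65 = 146, q_3 = 1*5 + 4 = 9.
  i=4: a_4=1, p_4 = 1*146 + 81 = 227, q_4 = 1*9 + 5 = 14.
  i=5: a_5=1, p_5 = 1*227 + 146 = 373, q_5 = 1*14 + 9 = 23.
  i=6: a_6=15, p_6 = 15*373 + 227 = 5822, q_6 = 15*23 + 14 = 359.
  i=7: a_7=1, p_7 = 1*5822 + 373 = 6195, q_7 = 1*359 + 23 = 382.
  i=8: a_8=1, p_8 = 1*6195 + 5822 = 12017, q_8 = 1*382 + 359 = 741.
  i=9: a_9=1, p_9 = 1*12017 + 6195 = 18212, q_9 = 1*741 + 382 = 1123.
  i=10: a_10=1, p_10 = 1*18212 + 12017 = 30229, q_10 = 1*1123 + 741 = 1864.
  i=11: a_11=4, p_11 = 4*30229 + 18212 = 139128, q_11 = 4*1864 + 1123 = 8579.
Check: 139128^2 - 263*8579^2 = 19356600384 - 19356600383 = 1, so (x, y) = (139128, 8579) solves the equation, and by the theorem it is the least positive solution.

(x, y) = (139128, 8579)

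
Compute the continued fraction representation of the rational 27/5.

Run the Euclidean algorithm on 27 and 5; the successive quotients are the partial quotients a_0, a_1, ... (each step inverts the fractional part left over by the previous one):
  27 = 5*5 + 2, so a_0 = 5.
  5 = 2*2 + 1, so a_1 = 2.
  2 = 2*1 + 0, so a_2 = 2.
The remainder reaches 0 after 3 divisions, so the expansion has 3 partial quotients, read off in order.

[5; 2, 2]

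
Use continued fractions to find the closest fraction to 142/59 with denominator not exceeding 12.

Expand x = 142/59 as a continued fraction with the Euclidean algorithm:
  142 = 2*59 + 24, so a_0 = 2.
  59 = 2*24 + 11, so a_1 = 2.
  24 = 2*11 + 2, so a_2 = 2.
  11 = 5*2 + 1, so a_3 = 5.
  2 = 2*1 + 0, so a_4 = 2.
so x = [2; 2, 2, 5, 2].
Convergents (p_i = a_i*p_{i-1} + p_{i-2}, q_i = a_i*q_{i-1} + q_{i-2} with p_{-2}=0, p_{-1}=1, q_{-2}=1, q_{-1}=0), until the denominator exceeds 12:
  i=0: a_0=2, p_0 = 2*1 + 0 = 2, q_0 = 2*0 + 1 = 1.
  i=1: a_1=2, p_1 = 2*2 + 1 = 5, q_1 = 2*1 + 0 = 2.
  i=2: a_2=2, p_2 = 2*5 + 2 = 12, q_2 = 2*2 + 1 = 5.
  i=3: a_3=5, p_3 = 5*12 + 5 = 65, q_3 = 5*5 + 2 = 27.
q_3 = 27 > 12, so the last convergent with denominator <= 12 is p_2/q_2 = 12/5.
The closest fraction with denominator <= 12 is either p_2/q_2 or the intermediate fraction (k*p_2 + p_1)/(k*q_2 + q_1) with the largest k >= 1 whose denominator stays <= 12; these approach x as k grows, and every other convergent or intermediate fraction in range is farther away.
Largest k: floor((12 - q_1)/q_2) = floor((12 - 2)/5) = 2.
That gives (2*12 + 5)/(2*5 + 2) = 29/12.
Compare the errors: |x - 12/5| = |142*5 - 12*59|/(59*5) = 2/295, and |x - 29/12| = |142*12 - 29*59|/(59*12) = 7/708.
Cross-multiplying, 2*708 = 1416 < 2065 = 7*295, so 2/295 is smaller: the convergent 12/5 is closer to x than 29/12.

12/5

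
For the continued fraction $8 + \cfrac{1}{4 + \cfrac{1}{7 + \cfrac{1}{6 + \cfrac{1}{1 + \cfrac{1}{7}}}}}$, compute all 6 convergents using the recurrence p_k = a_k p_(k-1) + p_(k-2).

8/1, 33/4, 239/29, 1467/178, 1706/207, 13409/1627

Using the convergent recurrence p_i = a_i*p_{i-1} + p_{i-2}, q_i = a_i*q_{i-1} + q_{i-2} with p_{-2}=0, p_{-1}=1, q_{-2}=1, q_{-1}=0:
  i=0: a_0=8, p_0 = 8*1 + 0 = 8, q_0 = 8*0 + 1 = 1.
  i=1: a_1=4, p_1 = 4*8 + 1 = 33, q_1 = 4*1 + 0 = 4.
  i=2: a_2=7, p_2 = 7*33 + 8 = 239, q_2 = 7*4 + 1 = 29.
  i=3: a_3=6, p_3 = 6*239 + 33 = 1467, q_3 = 6*29 + 4 = 178.
  i=4: a_4=1, p_4 = 1*1467 + 239 = 1706, q_4 = 1*178 + 29 = 207.
  i=5: a_5=7, p_5 = 7*1706 + 1467 = 13409, q_5 = 7*207 + 178 = 1627.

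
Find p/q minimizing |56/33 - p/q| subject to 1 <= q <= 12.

17/10

Expand x = 56/33 as a continued fraction with the Euclidean algorithm:
  56 = 1*33 + 23, so a_0 = 1.
  33 = 1*23 + 10, so a_1 = 1.
  23 = 2*10 + 3, so a_2 = 2.
  10 = 3*3 + 1, so a_3 = 3.
  3 = 3*1 + 0, so a_4 = 3.
so x = [1; 1, 2, 3, 3].
Convergents (p_i = a_i*p_{i-1} + p_{i-2}, q_i = a_i*q_{i-1} + q_{i-2} with p_{-2}=0, p_{-1}=1, q_{-2}=1, q_{-1}=0), until the denominator exceeds 12:
  i=0: a_0=1, p_0 = 1*1 + 0 = 1, q_0 = 1*0 + 1 = 1.
  i=1: a_1=1, p_1 = 1*1 + 1 = 2, q_1 = 1*1 + 0 = 1.
  i=2: a_2=2, p_2 = 2*2 + 1 = 5, q_2 = 2*1 + 1 = 3.
  i=3: a_3=3, p_3 = 3*5 + 2 = 17, q_3 = 3*3 + 1 = 10.
  i=4: a_4=3, p_4 = 3*17 + 5 = 56, q_4 = 3*10 + 3 = 33.
q_4 = 33 > 12, so the last convergent with denominator <= 12 is p_3/q_3 = 17/10.
The closest fraction with denominator <= 12 is either p_3/q_3 or the intermediate fraction (k*p_3 + p_2)/(k*q_3 + q_2) with the largest k >= 1 whose denominator stays <= 12; these approach x as k grows, and every other convergent or intermediate fraction in range is farther away.
Largest k: floor((12 - q_2)/q_3) = floor((12 - 3)/10) = 0.
Since k = 0, no intermediate fraction beyond p_3/q_3 has denominator <= 12, so the convergent 17/10 is the closest (its error is |56*10 - 17*33|/(33*10) = 1/330).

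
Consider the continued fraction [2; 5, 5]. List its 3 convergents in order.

Using the convergent recurrence p_i = a_i*p_{i-1} + p_{i-2}, q_i = a_i*q_{i-1} + q_{i-2} with p_{-2}=0, p_{-1}=1, q_{-2}=1, q_{-1}=0:
  i=0: a_0=2, p_0 = 2*1 + 0 = 2, q_0 = 2*0 + 1 = 1.
  i=1: a_1=5, p_1 = 5*2 + 1 = 11, q_1 = 5*1 + 0 = 5.
  i=2: a_2=5, p_2 = 5*11 + 2 = 57, q_2 = 5*5 + 1 = 26.

2/1, 11/5, 57/26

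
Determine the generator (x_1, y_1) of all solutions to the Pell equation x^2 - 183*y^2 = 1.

First expand sqrt(183) as a continued fraction. With x_i = (sqrt(183) + m_i)/d_i and (m_0, d_0) = (0, 1): a_0 = floor(sqrt(183)) = 13, since 13^2 = 169 <= 183 < 196 = 14^2.
Iterate m_{i+1} = d_i*a_i - m_i, d_{i+1} = (183 - m_{i+1}^2)/d_i, a_{i+1} = floor((a_0 + m_{i+1})/d_{i+1}):
  m_1 = 1*13 - 0 = 13, d_1 = (183 - 13^2)/1 = 14/1 = 14, a_1 = floor((13 + 13)/14) = 1.
  m_2 = 14*1 - 13 = 1, d_2 = (183 - 1^2)/14 = 182/14 = 13, a_2 = floor((13 + 1)/13) = 1.
  m_3 = 13*1 - 1 = 12, d_3 = (183 - 12^2)/13 = 39/13 = 3, a_3 = floor((13 + 12)/3) = 8.
  m_4 = 3*8 - 12 = 12, d_4 = (183 - 12^2)/3 = 39/3 = 13, a_4 = floor((13 + 12)/13) = 1.
  m_5 = 13*1 - 12 = 1, d_5 = (183 - 1^2)/13 = 182/13 = 14, a_5 = floor((13 + 1)/14) = 1.
  m_6 = 14*1 - 1 = 13, d_6 = (183 - 13^2)/14 = 14/14 = 1, a_6 = floor((13 + 13)/1) = 26.
  m_7 = 1*26 - 13 = 13, d_7 = (183 - 13^2)/1 = 14/1 = 14: (m_7, d_7) = (m_1, d_1) = (13, 14), so from here the quotients repeat a_1, ..., a_6; the period length is 6.
So sqrt(183) = [13; (1, 1, 8, 1, 1, 26)] with period length k = 6.
k is even, so the fundamental solution of x^2 - 183y^2 = 1 is (p_{k-1}, q_{k-1}) = (p_5, q_5); compute convergents through index 5.
Convergents (p_i = a_i*p_{i-1} + p_{i-2}, q_i = a_i*q_{i-1} + q_{i-2} with p_{-2}=0, p_{-1}=1, q_{-2}=1, q_{-1}=0):
  i=0: a_0=13, p_0 = 13*1 + 0 = 13, q_0 = 13*0 + 1 = 1.
  i=1: a_1=1, p_1 = 1*13 + 1 = 14, q_1 = 1*1 + 0 = 1.
  i=2: a_2=1, p_2 = 1*14 + 13 = 27, q_2 = 1*1 + 1 = 2.
  i=3: a_3=8, p_3 = 8*27 + 14 = 230, q_3 = 8*2 + 1 = 17.
  i=4: a_4=1, p_4 = 1*230 + 27 = 257, q_4 = 1*17 + 2 = 19.
  i=5: a_5=1, p_5 = 1*257 + 230 = 487, q_5 = 1*19 + 17 = 36.
Check: 487^2 - 183*36^2 = 237169 - 237168 = 1, so (x, y) = (487, 36) solves the equation, and by the theorem it is the least positive solution.

(x, y) = (487, 36)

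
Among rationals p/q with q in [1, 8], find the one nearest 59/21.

Expand x = 59/21 as a continued fraction with the Euclidean algorithm:
  59 = 2*21 + 17, so a_0 = 2.
  21 = 1*17 + 4, so a_1 = 1.
  17 = 4*4 + 1, so a_2 = 4.
  4 = 4*1 + 0, so a_3 = 4.
so x = [2; 1, 4, 4].
Convergents (p_i = a_i*p_{i-1} + p_{i-2}, q_i = a_i*q_{i-1} + q_{i-2} with p_{-2}=0, p_{-1}=1, q_{-2}=1, q_{-1}=0), until the denominator exceeds 8:
  i=0: a_0=2, p_0 = 2*1 + 0 = 2, q_0 = 2*0 + 1 = 1.
  i=1: a_1=1, p_1 = 1*2 + 1 = 3, q_1 = 1*1 + 0 = 1.
  i=2: a_2=4, p_2 = 4*3 + 2 = 14, q_2 = 4*1 + 1 = 5.
  i=3: a_3=4, p_3 = 4*14 + 3 = 59, q_3 = 4*5 + 1 = 21.
q_3 = 21 > 8, so the last convergent with denominator <= 8 is p_2/q_2 = 14/5.
The closest fraction with denominator <= 8 is either p_2/q_2 or the intermediate fraction (k*p_2 + p_1)/(k*q_2 + q_1) with the largest k >= 1 whose denominator stays <= 8; these approach x as k grows, and every other convergent or intermediate fraction in range is farther away.
Largest k: floor((8 - q_1)/q_2) = floor((8 - 1)/5) = 1.
That gives (1*14 + 3)/(1*5 + 1) = 17/6.
Compare the errors: |x - 14/5| = |59*5 - 14*21|/(21*5) = 1/105, and |x - 17/6| = |59*6 - 17*21|/(21*6) = 3/126.
Cross-multiplying, 1*126 = 126 < 315 = 3*105, so 1/105 is smaller: the convergent 14/5 is closer to x than 17/6.

14/5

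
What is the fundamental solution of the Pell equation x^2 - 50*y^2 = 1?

(x, y) = (99, 14)

First expand sqrt(50) as a continued fraction. With x_i = (sqrt(50) + m_i)/d_i and (m_0, d_0) = (0, 1): a_0 = floor(sqrt(50)) = 7, since 7^2 = 49 <= 50 < 64 = 8^2.
Iterate m_{i+1} = d_i*a_i - m_i, d_{i+1} = (50 - m_{i+1}^2)/d_i, a_{i+1} = floor((a_0 + m_{i+1})/d_{i+1}):
  m_1 = 1*7 - 0 = 7, d_1 = (50 - 7^2)/1 = 1/1 = 1, a_1 = floor((7 + 7)/1) = 14.
  m_2 = 1*14 - 7 = 7, d_2 = (50 - 7^2)/1 = 1/1 = 1: (m_2, d_2) = (m_1, d_1) = (7, 1), so from here the quotient a_1 repeats; the period length is 1.
So sqrt(50) = [7; (14)] with period length k = 1.
k is odd, so (p_{k-1}, q_{k-1}) only solves x^2 - 50y^2 = -1 and the fundamental solution of x^2 - 50y^2 = 1 is (p_{2k-1}, q_{2k-1}) = (p_1, q_1); compute convergents through index 1, running through the period twice.
Convergents (p_i = a_i*p_{i-1} + p_{i-2}, q_i = a_i*q_{i-1} + q_{i-2} with p_{-2}=0, p_{-1}=1, q_{-2}=1, q_{-1}=0):
  i=0: a_0=7, p_0 = 7*1 + 0 = 7, q_0 = 7*0 + 1 = 1.
  i=1: a_1=14, p_1 = 14*7 + 1 = 99, q_1 = 14*1 + 0 = 14.
Indeed p_0^2 - 50*q_0^2 = 49 - 50 = -1, not +1.
Check: 99^2 - 50*14^2 = 9801 - 9800 = 1, so (x, y) = (99, 14) solves the equation, and by the theorem it is the least positive solution.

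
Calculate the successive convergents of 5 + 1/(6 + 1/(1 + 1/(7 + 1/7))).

5/1, 31/6, 36/7, 283/55, 2017/392

Using the convergent recurrence p_i = a_i*p_{i-1} + p_{i-2}, q_i = a_i*q_{i-1} + q_{i-2} with p_{-2}=0, p_{-1}=1, q_{-2}=1, q_{-1}=0:
  i=0: a_0=5, p_0 = 5*1 + 0 = 5, q_0 = 5*0 + 1 = 1.
  i=1: a_1=6, p_1 = 6*5 + 1 = 31, q_1 = 6*1 + 0 = 6.
  i=2: a_2=1, p_2 = 1*31 + 5 = 36, q_2 = 1*6 + 1 = 7.
  i=3: a_3=7, p_3 = 7*36 + 31 = 283, q_3 = 7*7 + 6 = 55.
  i=4: a_4=7, p_4 = 7*283 + 36 = 2017, q_4 = 7*55 + 7 = 392.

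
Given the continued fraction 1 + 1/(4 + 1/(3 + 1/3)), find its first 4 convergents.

Using the convergent recurrence p_i = a_i*p_{i-1} + p_{i-2}, q_i = a_i*q_{i-1} + q_{i-2} with p_{-2}=0, p_{-1}=1, q_{-2}=1, q_{-1}=0:
  i=0: a_0=1, p_0 = 1*1 + 0 = 1, q_0 = 1*0 + 1 = 1.
  i=1: a_1=4, p_1 = 4*1 + 1 = 5, q_1 = 4*1 + 0 = 4.
  i=2: a_2=3, p_2 = 3*5 + 1 = 16, q_2 = 3*4 + 1 = 13.
  i=3: a_3=3, p_3 = 3*16 + 5 = 53, q_3 = 3*13 + 4 = 43.

1/1, 5/4, 16/13, 53/43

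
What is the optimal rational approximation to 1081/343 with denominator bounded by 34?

Expand x = 1081/343 as a continued fraction with the Euclidean algorithm:
  1081 = 3*343 + 52, so a_0 = 3.
  343 = 6*52 + 31, so a_1 = 6.
  52 = 1*31 + 21, so a_2 = 1.
  31 = 1*21 + 10, so a_3 = 1.
  21 = 2*10 + 1, so a_4 = 2.
  10 = 10*1 + 0, so a_5 = 10.
so x = [3; 6, 1, 1, 2, 10].
Convergents (p_i = a_i*p_{i-1} + p_{i-2}, q_i = a_i*q_{i-1} + q_{i-2} with p_{-2}=0, p_{-1}=1, q_{-2}=1, q_{-1}=0), until the denominator exceeds 34:
  i=0: a_0=3, p_0 = 3*1 + 0 = 3, q_0 = 3*0 + 1 = 1.
  i=1: a_1=6, p_1 = 6*3 + 1 = 19, q_1 = 6*1 + 0 = 6.
  i=2: a_2=1, p_2 = 1*19 + 3 = 22, q_2 = 1*6 + 1 = 7.
  i=3: a_3=1, p_3 = 1*22 + 19 = 41, q_3 = 1*7 + 6 = 13.
  i=4: a_4=2, p_4 = 2*41 + 22 = 104, q_4 = 2*13 + 7 = 33.
  i=5: a_5=10, p_5 = 10*104 + 41 = 1081, q_5 = 10*33 + 13 = 343.
q_5 = 343 > 34, so the last convergent with denominator <= 34 is p_4/q_4 = 104/33.
The closest fraction with denominator <= 34 is either p_4/q_4 or the intermediate fraction (k*p_4 + p_3)/(k*q_4 + q_3) with the largest k >= 1 whose denominator stays <= 34; these approach x as k grows, and every other convergent or intermediate fraction in range is farther away.
Largest k: floor((34 - q_3)/q_4) = floor((34 - 13)/33) = 0.
Since k = 0, no intermediate fraction beyond p_4/q_4 has denominator <= 34, so the convergent 104/33 is the closest (its error is |1081*33 - 104*343|/(343*33) = 1/11319).

104/33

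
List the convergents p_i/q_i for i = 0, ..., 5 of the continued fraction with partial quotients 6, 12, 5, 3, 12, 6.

Using the convergent recurrence p_i = a_i*p_{i-1} + p_{i-2}, q_i = a_i*q_{i-1} + q_{i-2} with p_{-2}=0, p_{-1}=1, q_{-2}=1, q_{-1}=0:
  i=0: a_0=6, p_0 = 6*1 + 0 = 6, q_0 = 6*0 + 1 = 1.
  i=1: a_1=12, p_1 = 12*6 + 1 = 73, q_1 = 12*1 + 0 = 12.
  i=2: a_2=5, p_2 = 5*73 + 6 = 371, q_2 = 5*12 + 1 = 61.
  i=3: a_3=3, p_3 = 3*371 + 73 = 1186, q_3 = 3*61 + 12 = 195.
  i=4: a_4=12, p_4 = 12*1186 + 371 = 14603, q_4 = 12*195 + 61 = 2401.
  i=5: a_5=6, p_5 = 6*14603 + 1186 = 88804, q_5 = 6*2401 + 195 = 14601.

6/1, 73/12, 371/61, 1186/195, 14603/2401, 88804/14601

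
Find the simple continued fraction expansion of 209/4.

Run the Euclidean algorithm on 209 and 4; the successive quotients are the partial quotients a_0, a_1, ... (each step inverts the fractional part left over by the previous one):
  209 = 52*4 + 1, so a_0 = 52.
  4 = 4*1 + 0, so a_1 = 4.
The remainder reaches 0 after 2 divisions, so the expansion has 2 partial quotients, read off in order.

[52; 4]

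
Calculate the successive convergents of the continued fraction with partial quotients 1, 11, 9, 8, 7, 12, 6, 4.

1/1, 12/11, 109/100, 884/811, 6297/5777, 76448/70135, 464985/426587, 1936388/1776483

Using the convergent recurrence p_i = a_i*p_{i-1} + p_{i-2}, q_i = a_i*q_{i-1} + q_{i-2} with p_{-2}=0, p_{-1}=1, q_{-2}=1, q_{-1}=0:
  i=0: a_0=1, p_0 = 1*1 + 0 = 1, q_0 = 1*0 + 1 = 1.
  i=1: a_1=11, p_1 = 11*1 + 1 = 12, q_1 = 11*1 + 0 = 11.
  i=2: a_2=9, p_2 = 9*12 + 1 = 109, q_2 = 9*11 + 1 = 100.
  i=3: a_3=8, p_3 = 8*109 + 12 = 884, q_3 = 8*100 + 11 = 811.
  i=4: a_4=7, p_4 = 7*884 + 109 = 6297, q_4 = 7*811 + 100 = 5777.
  i=5: a_5=12, p_5 = 12*6297 + 884 = 76448, q_5 = 12*5777 + 811 = 70135.
  i=6: a_6=6, p_6 = 6*76448 + 6297 = 464985, q_6 = 6*70135 + 5777 = 426587.
  i=7: a_7=4, p_7 = 4*464985 + 76448 = 1936388, q_7 = 4*426587 + 70135 = 1776483.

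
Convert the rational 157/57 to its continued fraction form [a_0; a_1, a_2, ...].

Run the Euclidean algorithm on 157 and 57; the successive quotients are the partial quotients a_0, a_1, ... (each step inverts the fractional part left over by the previous one):
  157 = 2*57 + 43, so a_0 = 2.
  57 = 1*43 + 14, so a_1 = 1.
  43 = 3*14 + 1, so a_2 = 3.
  14 = 14*1 + 0, so a_3 = 14.
The remainder reaches 0 after 4 divisions, so the expansion has 4 partial quotients, read off in order.

[2; 1, 3, 14]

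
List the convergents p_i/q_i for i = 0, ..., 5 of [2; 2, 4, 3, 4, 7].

2/1, 5/2, 22/9, 71/29, 306/125, 2213/904

Using the convergent recurrence p_i = a_i*p_{i-1} + p_{i-2}, q_i = a_i*q_{i-1} + q_{i-2} with p_{-2}=0, p_{-1}=1, q_{-2}=1, q_{-1}=0:
  i=0: a_0=2, p_0 = 2*1 + 0 = 2, q_0 = 2*0 + 1 = 1.
  i=1: a_1=2, p_1 = 2*2 + 1 = 5, q_1 = 2*1 + 0 = 2.
  i=2: a_2=4, p_2 = 4*5 + 2 = 22, q_2 = 4*2 + 1 = 9.
  i=3: a_3=3, p_3 = 3*22 + 5 = 71, q_3 = 3*9 + 2 = 29.
  i=4: a_4=4, p_4 = 4*71 + 22 = 306, q_4 = 4*29 + 9 = 125.
  i=5: a_5=7, p_5 = 7*306 + 71 = 2213, q_5 = 7*125 + 29 = 904.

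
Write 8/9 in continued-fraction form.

[0; 1, 8]

Run the Euclidean algorithm on 8 and 9; the successive quotients are the partial quotients a_0, a_1, ... (each step inverts the fractional part left over by the previous one):
  8 = 0*9 + 8, so a_0 = 0.
  9 = 1*8 + 1, so a_1 = 1.
  8 = 8*1 + 0, so a_2 = 8.
The remainder reaches 0 after 3 divisions, so the expansion has 3 partial quotients, read off in order.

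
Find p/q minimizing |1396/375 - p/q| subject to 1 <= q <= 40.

67/18

Expand x = 1396/375 as a continued fraction with the Euclidean algorithm:
  1396 = 3*375 + 271, so a_0 = 3.
  375 = 1*271 + 104, so a_1 = 1.
  271 = 2*104 + 63, so a_2 = 2.
  104 = 1*63 + 41, so a_3 = 1.
  63 = 1*41 + 22, so a_4 = 1.
  41 = 1*22 + 19, so a_5 = 1.
  22 = 1*19 + 3, so a_6 = 1.
  19 = 6*3 + 1, so a_7 = 6.
  3 = 3*1 + 0, so a_8 = 3.
so x = [3; 1, 2, 1, 1, 1, 1, 6, 3].
Convergents (p_i = a_i*p_{i-1} + p_{i-2}, q_i = a_i*q_{i-1} + q_{i-2} with p_{-2}=0, p_{-1}=1, q_{-2}=1, q_{-1}=0), until the denominator exceeds 40:
  i=0: a_0=3, p_0 = 3*1 + 0 = 3, q_0 = 3*0 + 1 = 1.
  i=1: a_1=1, p_1 = 1*3 + 1 = 4, q_1 = 1*1 + 0 = 1.
  i=2: a_2=2, p_2 = 2*4 + 3 = 11, q_2 = 2*1 + 1 = 3.
  i=3: a_3=1, p_3 = 1*11 + 4 = 15, q_3 = 1*3 + 1 = 4.
  i=4: a_4=1, p_4 = 1*15 + 11 = 26, q_4 = 1*4 + 3 = 7.
  i=5: a_5=1, p_5 = 1*26 + 15 = 41, q_5 = 1*7 + 4 = 11.
  i=6: a_6=1, p_6 = 1*41 + 26 = 67, q_6 = 1*11 + 7 = 18.
  i=7: a_7=6, p_7 = 6*67 + 41 = 443, q_7 = 6*18 + 11 = 119.
q_7 = 119 > 40, so the last convergent with denominator <= 40 is p_6/q_6 = 67/18.
The closest fraction with denominator <= 40 is either p_6/q_6 or the intermediate fraction (k*p_6 + p_5)/(k*q_6 + q_5) with the largest k >= 1 whose denominator stays <= 40; these approach x as k grows, and every other convergent or intermediate fraction in range is farther away.
Largest k: floor((40 - q_5)/q_6) = floor((40 - 11)/18) = 1.
That gives (1*67 + 41)/(1*18 + 11) = 108/29.
Compare the errors: |x - 67/18| = |1396*18 - 67*375|/(375*18) = 3/6750, and |x - 108/29| = |1396*29 - 108*375|/(375*29) = 16/10875.
Cross-multiplying, 3*10875 = 32625 < 108000 = 16*6750, so 3/6750 is smaller: the convergent 67/18 is closer to x than 108/29.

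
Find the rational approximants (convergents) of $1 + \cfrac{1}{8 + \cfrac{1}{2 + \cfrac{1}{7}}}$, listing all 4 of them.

1/1, 9/8, 19/17, 142/127

Using the convergent recurrence p_i = a_i*p_{i-1} + p_{i-2}, q_i = a_i*q_{i-1} + q_{i-2} with p_{-2}=0, p_{-1}=1, q_{-2}=1, q_{-1}=0:
  i=0: a_0=1, p_0 = 1*1 + 0 = 1, q_0 = 1*0 + 1 = 1.
  i=1: a_1=8, p_1 = 8*1 + 1 = 9, q_1 = 8*1 + 0 = 8.
  i=2: a_2=2, p_2 = 2*9 + 1 = 19, q_2 = 2*8 + 1 = 17.
  i=3: a_3=7, p_3 = 7*19 + 9 = 142, q_3 = 7*17 + 8 = 127.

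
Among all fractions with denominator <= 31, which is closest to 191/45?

123/29

Expand x = 191/45 as a continued fraction with the Euclidean algorithm:
  191 = 4*45 + 11, so a_0 = 4.
  45 = 4*11 + 1, so a_1 = 4.
  11 = 11*1 + 0, so a_2 = 11.
so x = [4; 4, 11].
Convergents (p_i = a_i*p_{i-1} + p_{i-2}, q_i = a_i*q_{i-1} + q_{i-2} with p_{-2}=0, p_{-1}=1, q_{-2}=1, q_{-1}=0), until the denominator exceeds 31:
  i=0: a_0=4, p_0 = 4*1 + 0 = 4, q_0 = 4*0 + 1 = 1.
  i=1: a_1=4, p_1 = 4*4 + 1 = 17, q_1 = 4*1 + 0 = 4.
  i=2: a_2=11, p_2 = 11*17 + 4 = 191, q_2 = 11*4 + 1 = 45.
q_2 = 45 > 31, so the last convergent with denominator <= 31 is p_1/q_1 = 17/4.
The closest fraction with denominator <= 31 is either p_1/q_1 or the intermediate fraction (k*p_1 + p_0)/(k*q_1 + q_0) with the largest k >= 1 whose denominator stays <= 31; these approach x as k grows, and every other convergent or intermediate fraction in range is farther away.
Largest k: floor((31 - q_0)/q_1) = floor((31 - 1)/4) = 7.
That gives (7*17 + 4)/(7*4 + 1) = 123/29.
Compare the errors: |x - 17/4| = |191*4 - 17*45|/(45*4) = 1/180, and |x - 123/29| = |191*29 - 123*45|/(45*29) = 4/1305.
Cross-multiplying, 4*180 = 720 < 1305 = 1*1305, so 4/1305 is smaller: the intermediate fraction 123/29 is closer to x than 17/4.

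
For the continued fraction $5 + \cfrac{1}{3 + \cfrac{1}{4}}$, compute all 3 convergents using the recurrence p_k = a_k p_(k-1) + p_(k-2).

5/1, 16/3, 69/13

Using the convergent recurrence p_i = a_i*p_{i-1} + p_{i-2}, q_i = a_i*q_{i-1} + q_{i-2} with p_{-2}=0, p_{-1}=1, q_{-2}=1, q_{-1}=0:
  i=0: a_0=5, p_0 = 5*1 + 0 = 5, q_0 = 5*0 + 1 = 1.
  i=1: a_1=3, p_1 = 3*5 + 1 = 16, q_1 = 3*1 + 0 = 3.
  i=2: a_2=4, p_2 = 4*16 + 5 = 69, q_2 = 4*3 + 1 = 13.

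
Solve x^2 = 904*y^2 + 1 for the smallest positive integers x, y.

(x, y) = (451, 15)

First expand sqrt(904) as a continued fraction. With x_i = (sqrt(904) + m_i)/d_i and (m_0, d_0) = (0, 1): a_0 = floor(sqrt(904)) = 30, since 30^2 = 900 <= 904 < 961 = 31^2.
Iterate m_{i+1} = d_i*a_i - m_i, d_{i+1} = (904 - m_{i+1}^2)/d_i, a_{i+1} = floor((a_0 + m_{i+1})/d_{i+1}):
  m_1 = 1*30 - 0 = 30, d_1 = (904 - 30^2)/1 = 4/1 = 4, a_1 = floor((30 + 30)/4) = 15.
  m_2 = 4*15 - 30 = 30, d_2 = (904 - 30^2)/4 = 4/4 = 1, a_2 = floor((30 + 30)/1) = 60.
  m_3 = 1*60 - 30 = 30, d_3 = (904 - 30^2)/1 = 4/1 = 4: (m_3, d_3) = (m_1, d_1) = (30, 4), so from here the quotients repeat a_1, a_2; the period length is 2.
So sqrt(904) = [30; (15, 60)] with period length k = 2.
k is even, so the fundamental solution of x^2 - 904y^2 = 1 is (p_{k-1}, q_{k-1}) = (p_1, q_1); compute convergents through index 1.
Convergents (p_i = a_i*p_{i-1} + p_{i-2}, q_i = a_i*q_{i-1} + q_{i-2} with p_{-2}=0, p_{-1}=1, q_{-2}=1, q_{-1}=0):
  i=0: a_0=30, p_0 = 30*1 + 0 = 30, q_0 = 30*0 + 1 = 1.
  i=1: a_1=15, p_1 = 15*30 + 1 = 451, q_1 = 15*1 + 0 = 15.
Check: 451^2 - 904*15^2 = 203401 - 203400 = 1, so (x, y) = (451, 15) solves the equation, and by the theorem it is the least positive solution.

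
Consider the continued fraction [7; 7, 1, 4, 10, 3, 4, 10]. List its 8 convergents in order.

7/1, 50/7, 57/8, 278/39, 2837/398, 8789/1233, 37993/5330, 388719/54533

Using the convergent recurrence p_i = a_i*p_{i-1} + p_{i-2}, q_i = a_i*q_{i-1} + q_{i-2} with p_{-2}=0, p_{-1}=1, q_{-2}=1, q_{-1}=0:
  i=0: a_0=7, p_0 = 7*1 + 0 = 7, q_0 = 7*0 + 1 = 1.
  i=1: a_1=7, p_1 = 7*7 + 1 = 50, q_1 = 7*1 + 0 = 7.
  i=2: a_2=1, p_2 = 1*50 + 7 = 57, q_2 = 1*7 + 1 = 8.
  i=3: a_3=4, p_3 = 4*57 + 50 = 278, q_3 = 4*8 + 7 = 39.
  i=4: a_4=10, p_4 = 10*278 + 57 = 2837, q_4 = 10*39 + 8 = 398.
  i=5: a_5=3, p_5 = 3*2837 + 278 = 8789, q_5 = 3*398 + 39 = 1233.
  i=6: a_6=4, p_6 = 4*8789 + 2837 = 37993, q_6 = 4*1233 + 398 = 5330.
  i=7: a_7=10, p_7 = 10*37993 + 8789 = 388719, q_7 = 10*5330 + 1233 = 54533.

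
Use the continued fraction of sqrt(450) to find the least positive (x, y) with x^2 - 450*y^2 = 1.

(x, y) = (19601, 924)

First expand sqrt(450) as a continued fraction. With x_i = (sqrt(450) + m_i)/d_i and (m_0, d_0) = (0, 1): a_0 = floor(sqrt(450)) = 21, since 21^2 = 441 <= 450 < 484 = 22^2.
Iterate m_{i+1} = d_i*a_i - m_i, d_{i+1} = (450 - m_{i+1}^2)/d_i, a_{i+1} = floor((a_0 + m_{i+1})/d_{i+1}):
  m_1 = 1*21 - 0 = 21, d_1 = (450 - 21^2)/1 = 9/1 = 9, a_1 = floor((21 + 21)/9) = 4.
  m_2 = 9*4 - 21 = 15, d_2 = (450 - 15^2)/9 = 225/9 = 25, a_2 = floor((21 + 15)/25) = 1.
  m_3 = 25*1 - 15 = 10, d_3 = (450 - 10^2)/25 = 350/25 = 14, a_3 = floor((21 + 10)/14) = 2.
  m_4 = 14*2 - 10 = 18, d_4 = (450 - 18^2)/14 = 126/14 = 9, a_4 = floor((21 + 18)/9) = 4.
  m_5 = 9*4 - 18 = 18, d_5 = (450 - 18^2)/9 = 126/9 = 14, a_5 = floor((21 + 18)/14) = 2.
  m_6 = 14*2 - 18 = 10, d_6 = (450 - 10^2)/14 = 350/14 = 25, a_6 = floor((21 + 10)/25) = 1.
  m_7 = 25*1 - 10 = 15, d_7 = (450 - 15^2)/25 = 225/25 = 9, a_7 = floor((21 + 15)/9) = 4.
  m_8 = 9*4 - 15 = 21, d_8 = (450 - 21^2)/9 = 9/9 = 1, a_8 = floor((21 + 21)/1) = 42.
  m_9 = 1*42 - 21 = 21, d_9 = (450 - 21^2)/1 = 9/1 = 9: (m_9, d_9) = (m_1, d_1) = (21, 9), so from here the quotients repeat a_1, ..., a_8; the period length is 8.
So sqrt(450) = [21; (4, 1, 2, 4, 2, 1, 4, 42)] with period length k = 8.
k is even, so the fundamental solution of x^2 - 450y^2 = 1 is (p_{k-1}, q_{k-1}) = (p_7, q_7); compute convergents through index 7.
Convergents (p_i = a_i*p_{i-1} + p_{i-2}, q_i = a_i*q_{i-1} + q_{i-2} with p_{-2}=0, p_{-1}=1, q_{-2}=1, q_{-1}=0):
  i=0: a_0=21, p_0 = 21*1 + 0 = 21, q_0 = 21*0 + 1 = 1.
  i=1: a_1=4, p_1 = 4*21 + 1 = 85, q_1 = 4*1 + 0 = 4.
  i=2: a_2=1, p_2 = 1*85 + 21 = 106, q_2 = 1*4 + 1 = 5.
  i=3: a_3=2, p_3 = 2*106 + 85 = 297, q_3 = 2*5 + 4 = 14.
  i=4: a_4=4, p_4 = 4*297 + 106 = 1294, q_4 = 4*14 + 5 = 61.
  i=5: a_5=2, p_5 = 2*1294 + 297 = 2885, q_5 = 2*61 + 14 = 136.
  i=6: a_6=1, p_6 = 1*2885 + 1294 = 4179, q_6 = 1*136 + 61 = 197.
  i=7: a_7=4, p_7 = 4*4179 + 2885 = 19601, q_7 = 4*197 + 136 = 924.
Check: 19601^2 - 450*924^2 = 384199201 - 384199200 = 1, so (x, y) = (19601, 924) solves the equation, and by the theorem it is the least positive solution.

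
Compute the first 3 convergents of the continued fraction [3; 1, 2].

3/1, 4/1, 11/3

Using the convergent recurrence p_i = a_i*p_{i-1} + p_{i-2}, q_i = a_i*q_{i-1} + q_{i-2} with p_{-2}=0, p_{-1}=1, q_{-2}=1, q_{-1}=0:
  i=0: a_0=3, p_0 = 3*1 + 0 = 3, q_0 = 3*0 + 1 = 1.
  i=1: a_1=1, p_1 = 1*3 + 1 = 4, q_1 = 1*1 + 0 = 1.
  i=2: a_2=2, p_2 = 2*4 + 3 = 11, q_2 = 2*1 + 1 = 3.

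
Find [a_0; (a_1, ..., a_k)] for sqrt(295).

Write x_i = (sqrt(295) + m_i)/d_i with (m_0, d_0) = (0, 1). a_0 = floor(sqrt(295)) = 17, since 17^2 = 289 <= 295 < 324 = 18^2.
Iterate m_{i+1} = d_i*a_i - m_i, d_{i+1} = (295 - m_{i+1}^2)/d_i, a_{i+1} = floor((a_0 + m_{i+1})/d_{i+1}):
  m_1 = 1*17 - 0 = 17, d_1 = (295 - 17^2)/1 = 6/1 = 6, a_1 = floor((17 + 17)/6) = 5.
  m_2 = 6*5 - 17 = 13, d_2 = (295 - 13^2)/6 = 126/6 = 21, a_2 = floor((17 + 13)/21) = 1.
  m_3 = 21*1 - 13 = 8, d_3 = (295 - 8^2)/21 = 231/21 = 11, a_3 = floor((17 + 8)/11) = 2.
  m_4 = 11*2 - 8 = 14, d_4 = (295 - 14^2)/11 = 99/11 = 9, a_4 = floor((17 + 14)/9) = 3.
  m_5 = 9*3 - 14 = 13, d_5 = (295 - 13^2)/9 = 126/9 = 14, a_5 = floor((17 + 13)/14) = 2.
  m_6 = 14*2 - 13 = 15, d_6 = (295 - 15^2)/14 = 70/14 = 5, a_6 = floor((17 + 15)/5) = 6.
  m_7 = 5*6 - 15 = 15, d_7 = (295 - 15^2)/5 = 70/5 = 14, a_7 = floor((17 + 15)/14) = 2.
  m_8 = 14*2 - 15 = 13, d_8 = (295 - 13^2)/14 = 126/14 = 9, a_8 = floor((17 + 13)/9) = 3.
  m_9 = 9*3 - 13 = 14, d_9 = (295 - 14^2)/9 = 99/9 = 11, a_9 = floor((17 + 14)/11) = 2.
  m_10 = 11*2 - 14 = 8, d_10 = (295 - 8^2)/11 = 231/11 = 21, a_10 = floor((17 + 8)/21) = 1.
  m_11 = 21*1 - 8 = 13, d_11 = (295 - 13^2)/21 = 126/21 = 6, a_11 = floor((17 + 13)/6) = 5.
  m_12 = 6*5 - 13 = 17, d_12 = (295 - 17^2)/6 = 6/6 = 1, a_12 = floor((17 + 17)/1) = 34.
  m_13 = 1*34 - 17 = 17, d_13 = (295 - 17^2)/1 = 6/1 = 6: (m_13, d_13) = (m_1, d_1) = (17, 6), so from here the quotients repeat a_1, ..., a_12; the period length is 12.
Hence the expansion of sqrt(295) is a_0 = 17 followed by the repeating block 5, 1, 2, 3, 2, 6, 2, 3, 2, 1, 5, 34 (period 12).

[17; (5, 1, 2, 3, 2, 6, 2, 3, 2, 1, 5, 34)]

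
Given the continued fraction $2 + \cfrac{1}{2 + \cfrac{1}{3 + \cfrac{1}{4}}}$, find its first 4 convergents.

Using the convergent recurrence p_i = a_i*p_{i-1} + p_{i-2}, q_i = a_i*q_{i-1} + q_{i-2} with p_{-2}=0, p_{-1}=1, q_{-2}=1, q_{-1}=0:
  i=0: a_0=2, p_0 = 2*1 + 0 = 2, q_0 = 2*0 + 1 = 1.
  i=1: a_1=2, p_1 = 2*2 + 1 = 5, q_1 = 2*1 + 0 = 2.
  i=2: a_2=3, p_2 = 3*5 + 2 = 17, q_2 = 3*2 + 1 = 7.
  i=3: a_3=4, p_3 = 4*17 + 5 = 73, q_3 = 4*7 + 2 = 30.

2/1, 5/2, 17/7, 73/30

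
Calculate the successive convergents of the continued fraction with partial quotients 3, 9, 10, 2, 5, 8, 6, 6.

Using the convergent recurrence p_i = a_i*p_{i-1} + p_{i-2}, q_i = a_i*q_{i-1} + q_{i-2} with p_{-2}=0, p_{-1}=1, q_{-2}=1, q_{-1}=0:
  i=0: a_0=3, p_0 = 3*1 + 0 = 3, q_0 = 3*0 + 1 = 1.
  i=1: a_1=9, p_1 = 9*3 + 1 = 28, q_1 = 9*1 + 0 = 9.
  i=2: a_2=10, p_2 = 10*28 + 3 = 283, q_2 = 10*9 + 1 = 91.
  i=3: a_3=2, p_3 = 2*283 + 28 = 594, q_3 = 2*91 + 9 = 191.
  i=4: a_4=5, p_4 = 5*594 + 283 = 3253, q_4 = 5*191 + 91 = 1046.
  i=5: a_5=8, p_5 = 8*3253 + 594 = 26618, q_5 = 8*1046 + 191 = 8559.
  i=6: a_6=6, p_6 = 6*26618 + 3253 = 162961, q_6 = 6*8559 + 1046 = 52400.
  i=7: a_7=6, p_7 = 6*162961 + 26618 = 1004384, q_7 = 6*52400 + 8559 = 322959.

3/1, 28/9, 283/91, 594/191, 3253/1046, 26618/8559, 162961/52400, 1004384/322959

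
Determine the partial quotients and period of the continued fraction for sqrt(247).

Write x_i = (sqrt(247) + m_i)/d_i with (m_0, d_0) = (0, 1). a_0 = floor(sqrt(247)) = 15, since 15^2 = 225 <= 247 < 256 = 16^2.
Iterate m_{i+1} = d_i*a_i - m_i, d_{i+1} = (247 - m_{i+1}^2)/d_i, a_{i+1} = floor((a_0 + m_{i+1})/d_{i+1}):
  m_1 = 1*15 - 0 = 15, d_1 = (247 - 15^2)/1 = 22/1 = 22, a_1 = floor((15 + 15)/22) = 1.
  m_2 = 22*1 - 15 = 7, d_2 = (247 - 7^2)/22 = 198/22 = 9, a_2 = floor((15 + 7)/9) = 2.
  m_3 = 9*2 - 7 = 11, d_3 = (247 - 11^2)/9 = 126/9 = 14, a_3 = floor((15 + 11)/14) = 1.
  m_4 = 14*1 - 11 = 3, d_4 = (247 - 3^2)/14 = 238/14 = 17, a_4 = floor((15 + 3)/17) = 1.
  m_5 = 17*1 - 3 = 14, d_5 = (247 - 14^2)/17 = 51/17 = 3, a_5 = floor((15 + 14)/3) = 9.
  m_6 = 3*9 - 14 = 13, d_6 = (247 - 13^2)/3 = 78/3 = 26, a_6 = floor((15 + 13)/26) = 1.
  m_7 = 26*1 - 13 = 13, d_7 = (247 - 13^2)/26 = 78/26 = 3, a_7 = floor((15 + 13)/3) = 9.
  m_8 = 3*9 - 13 = 14, d_8 = (247 - 14^2)/3 = 51/3 = 17, a_8 = floor((15 + 14)/17) = 1.
  m_9 = 17*1 - 14 = 3, d_9 = (247 - 3^2)/17 = 238/17 = 14, a_9 = floor((15 + 3)/14) = 1.
  m_10 = 14*1 - 3 = 11, d_10 = (247 - 11^2)/14 = 126/14 = 9, a_10 = floor((15 + 11)/9) = 2.
  m_11 = 9*2 - 11 = 7, d_11 = (247 - 7^2)/9 = 198/9 = 22, a_11 = floor((15 + 7)/22) = 1.
  m_12 = 22*1 - 7 = 15, d_12 = (247 - 15^2)/22 = 22/22 = 1, a_12 = floor((15 + 15)/1) = 30.
  m_13 = 1*30 - 15 = 15, d_13 = (247 - 15^2)/1 = 22/1 = 22: (m_13, d_13) = (m_1, d_1) = (15, 22), so from here the quotients repeat a_1, ..., a_12; the period length is 12.
Hence the expansion of sqrt(247) is a_0 = 15 followed by the repeating block 1, 2, 1, 1, 9, 1, 9, 1, 1, 2, 1, 30 (period 12).

[15; (1, 2, 1, 1, 9, 1, 9, 1, 1, 2, 1, 30)]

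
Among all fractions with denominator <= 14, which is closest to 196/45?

Expand x = 196/45 as a continued fraction with the Euclidean algorithm:
  196 = 4*45 + 16, so a_0 = 4.
  45 = 2*16 + 13, so a_1 = 2.
  16 = 1*13 + 3, so a_2 = 1.
  13 = 4*3 + 1, so a_3 = 4.
  3 = 3*1 + 0, so a_4 = 3.
so x = [4; 2, 1, 4, 3].
Convergents (p_i = a_i*p_{i-1} + p_{i-2}, q_i = a_i*q_{i-1} + q_{i-2} with p_{-2}=0, p_{-1}=1, q_{-2}=1, q_{-1}=0), until the denominator exceeds 14:
  i=0: a_0=4, p_0 = 4*1 + 0 = 4, q_0 = 4*0 + 1 = 1.
  i=1: a_1=2, p_1 = 2*4 + 1 = 9, q_1 = 2*1 + 0 = 2.
  i=2: a_2=1, p_2 = 1*9 + 4 = 13, q_2 = 1*2 + 1 = 3.
  i=3: a_3=4, p_3 = 4*13 + 9 = 61, q_3 = 4*3 + 2 = 14.
  i=4: a_4=3, p_4 = 3*61 + 13 = 196, q_4 = 3*14 + 3 = 45.
q_4 = 45 > 14, so the last convergent with denominator <= 14 is p_3/q_3 = 61/14.
The closest fraction with denominator <= 14 is either p_3/q_3 or the intermediate fraction (k*p_3 + p_2)/(k*q_3 + q_2) with the largest k >= 1 whose denominator stays <= 14; these approach x as k grows, and every other convergent or intermediate fraction in range is farther away.
Largest k: floor((14 - q_2)/q_3) = floor((14 - 3)/14) = 0.
Since k = 0, no intermediate fraction beyond p_3/q_3 has denominator <= 14, so the convergent 61/14 is the closest (its error is |196*14 - 61*45|/(45*14) = 1/630).

61/14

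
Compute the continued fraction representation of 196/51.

[3; 1, 5, 2, 1, 2]

Run the Euclidean algorithm on 196 and 51; the successive quotients are the partial quotients a_0, a_1, ... (each step inverts the fractional part left over by the previous one):
  196 = 3*51 + 43, so a_0 = 3.
  51 = 1*43 + 8, so a_1 = 1.
  43 = 5*8 + 3, so a_2 = 5.
  8 = 2*3 + 2, so a_3 = 2.
  3 = 1*2 + 1, so a_4 = 1.
  2 = 2*1 + 0, so a_5 = 2.
The remainder reaches 0 after 6 divisions, so the expansion has 6 partial quotients, read off in order.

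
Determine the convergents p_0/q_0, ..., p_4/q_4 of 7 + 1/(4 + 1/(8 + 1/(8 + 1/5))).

Using the convergent recurrence p_i = a_i*p_{i-1} + p_{i-2}, q_i = a_i*q_{i-1} + q_{i-2} with p_{-2}=0, p_{-1}=1, q_{-2}=1, q_{-1}=0:
  i=0: a_0=7, p_0 = 7*1 + 0 = 7, q_0 = 7*0 + 1 = 1.
  i=1: a_1=4, p_1 = 4*7 + 1 = 29, q_1 = 4*1 + 0 = 4.
  i=2: a_2=8, p_2 = 8*29 + 7 = 239, q_2 = 8*4 + 1 = 33.
  i=3: a_3=8, p_3 = 8*239 + 29 = 1941, q_3 = 8*33 + 4 = 268.
  i=4: a_4=5, p_4 = 5*1941 + 239 = 9944, q_4 = 5*268 + 33 = 1373.

7/1, 29/4, 239/33, 1941/268, 9944/1373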